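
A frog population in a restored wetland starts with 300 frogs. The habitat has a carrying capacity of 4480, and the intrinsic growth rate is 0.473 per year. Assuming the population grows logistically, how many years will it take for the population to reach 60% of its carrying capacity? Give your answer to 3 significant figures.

A = (K − N₀)/N₀ = (4480 − 300)/300 = 13.933.
Solve 4480/(1 + 13.933·e^(−0.473t)) = 2688: 1 + 13.933·e^(−0.473t) = 1.6667, so e^(−0.473t) = 0.0478469.
−0.473·t = ln(0.0478469) = -3.0397, so t = 3.0397/0.473 = 6.4265.

6.43 years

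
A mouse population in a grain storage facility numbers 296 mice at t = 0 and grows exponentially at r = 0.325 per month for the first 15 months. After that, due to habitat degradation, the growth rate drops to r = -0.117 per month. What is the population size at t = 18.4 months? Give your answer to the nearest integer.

26044 mice

Phase 1: N(15) = 296·e^(0.325×15) = 296·e^4.875 = 38768.3.
Phase 2 runs for 18.4 − 15 = 3.4 months at r = -0.117.
N(18.4) = 38768.3·e^(-0.117×3.4) = 38768.3·e^-0.3978 = 26044.4.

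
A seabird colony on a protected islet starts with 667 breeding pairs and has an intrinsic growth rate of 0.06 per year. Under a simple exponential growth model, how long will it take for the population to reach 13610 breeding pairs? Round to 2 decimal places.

50.26 years

Set N₀·e^(rt) = 13610: e^(0.06·t) = 13610/667 = 20.405.
0.06·t = ln(20.405) = 3.0158, so t = 3.0158/0.06 = 50.263.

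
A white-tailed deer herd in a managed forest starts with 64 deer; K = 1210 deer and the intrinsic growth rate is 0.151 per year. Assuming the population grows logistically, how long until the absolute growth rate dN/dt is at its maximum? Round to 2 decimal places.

Logistic growth is fastest at N = K/2 = 605.
A = (K − N₀)/N₀ = 17.906. Set K/(1 + A·e^(−rt)) = K/2 → A·e^(−rt) = 1.
e^(−0.151t) = 1/17.906 = 0.0558464, so t = ln(17.906)/0.151 = 2.8851/0.151 = 19.107.

19.11 years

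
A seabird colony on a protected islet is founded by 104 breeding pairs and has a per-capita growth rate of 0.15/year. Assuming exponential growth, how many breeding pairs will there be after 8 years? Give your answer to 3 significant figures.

N(t) = N₀·e^(rt) = 104 × e^(0.15×8) = 104 × e^1.2.
e^1.2 ≈ 3.3201, so N ≈ 104 × 3.3201 = 345.292.

345 breeding pairs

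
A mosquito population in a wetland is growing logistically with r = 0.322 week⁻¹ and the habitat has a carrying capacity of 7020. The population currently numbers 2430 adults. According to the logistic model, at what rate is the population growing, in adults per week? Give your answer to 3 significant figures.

512 adults per week

dN/dt = rN(1 − N/K) = 0.322 × 2430 × (1 − 2430/7020).
1 − 2430/7020 = 0.65385; dN/dt = 0.322 × 2430 × 0.65385 = 511.61.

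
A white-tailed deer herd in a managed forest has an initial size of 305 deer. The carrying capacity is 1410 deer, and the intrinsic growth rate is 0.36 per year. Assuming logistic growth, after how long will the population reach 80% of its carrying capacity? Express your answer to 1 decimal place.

A = (K − N₀)/N₀ = (1410 − 305)/305 = 3.623.
Solve 1410/(1 + 3.623·e^(−0.36t)) = 1128: 1 + 3.623·e^(−0.36t) = 1.25, so e^(−0.36t) = 0.0690045.
−0.36·t = ln(0.0690045) = -2.6736, so t = 2.6736/0.36 = 7.4266.

7.4 years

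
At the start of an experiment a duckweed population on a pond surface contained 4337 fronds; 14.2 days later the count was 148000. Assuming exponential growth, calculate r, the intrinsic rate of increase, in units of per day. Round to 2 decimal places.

0.25 per day

From N(t) = N₀·e^(rt): e^(r·14.2) = 148000/4337 = 34.125.
r·14.2 = ln(34.125) = 3.53, so r = 3.53/14.2 = 0.24859.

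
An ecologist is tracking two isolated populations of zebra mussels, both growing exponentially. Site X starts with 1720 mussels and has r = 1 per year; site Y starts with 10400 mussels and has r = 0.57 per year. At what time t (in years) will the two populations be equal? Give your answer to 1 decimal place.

4.2 years

Set 1720·e^(1t) = 10400·e^(0.57t).
e^((1 − 0.57)t) = 10400/1720 → e^(0.43·t) = 6.0465.
0.43·t = ln(6.0465) = 1.7995, so t = 1.7995/0.43 = 4.1848.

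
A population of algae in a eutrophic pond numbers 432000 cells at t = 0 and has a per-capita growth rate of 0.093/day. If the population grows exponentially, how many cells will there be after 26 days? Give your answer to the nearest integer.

4848505 cells

N(t) = N₀·e^(rt) = 432000 × e^(0.093×26) = 432000 × e^2.418.
e^2.418 ≈ 11.223, so N ≈ 432000 × 11.223 = 4.848505×10^6.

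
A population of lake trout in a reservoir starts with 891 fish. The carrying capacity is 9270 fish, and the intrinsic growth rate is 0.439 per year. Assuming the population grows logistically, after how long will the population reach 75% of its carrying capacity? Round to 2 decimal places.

7.61 years

A = (K − N₀)/N₀ = (9270 − 891)/891 = 9.404.
Solve 9270/(1 + 9.404·e^(−0.439t)) = 6952.5: 1 + 9.404·e^(−0.439t) = 1.3333, so e^(−0.439t) = 0.0354458.
−0.439·t = ln(0.0354458) = -3.3398, so t = 3.3398/0.439 = 7.6076.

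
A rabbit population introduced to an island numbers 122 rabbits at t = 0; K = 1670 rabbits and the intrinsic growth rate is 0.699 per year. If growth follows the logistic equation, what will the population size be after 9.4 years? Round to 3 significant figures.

A = (K − N₀)/N₀ = (1670 − 122)/122 = 12.689.
N(t) = K/(1 + A·e^(−rt)) = 1670/(1 + 12.689×e^(−0.699×9.4)).
e^(−6.571) = 0.001401; denominator = 1 + 12.689×0.001401 = 1.0178.
N = 1670/1.0178 = 1640.83.

1640 rabbits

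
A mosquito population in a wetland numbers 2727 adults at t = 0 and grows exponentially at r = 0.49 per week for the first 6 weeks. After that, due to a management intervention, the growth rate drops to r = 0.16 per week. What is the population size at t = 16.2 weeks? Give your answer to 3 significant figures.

Phase 1: N(6) = 2727·e^(0.49×6) = 2727·e^2.94 = 51583.5.
Phase 2 runs for 16.2 − 6 = 10.2 weeks at r = 0.16.
N(16.2) = 51583.5·e^(0.16×10.2) = 51583.5·e^1.632 = 263803.

264000 adults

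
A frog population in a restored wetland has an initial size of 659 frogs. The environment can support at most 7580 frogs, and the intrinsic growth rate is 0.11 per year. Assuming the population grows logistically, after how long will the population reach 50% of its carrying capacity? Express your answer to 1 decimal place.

A = (K − N₀)/N₀ = (7580 − 659)/659 = 10.502.
Solve 7580/(1 + 10.502·e^(−0.11t)) = 3790: 1 + 10.502·e^(−0.11t) = 2, so e^(−0.11t) = 0.0952175.
−0.11·t = ln(0.0952175) = -2.3516, so t = 2.3516/0.11 = 21.378.

21.4 years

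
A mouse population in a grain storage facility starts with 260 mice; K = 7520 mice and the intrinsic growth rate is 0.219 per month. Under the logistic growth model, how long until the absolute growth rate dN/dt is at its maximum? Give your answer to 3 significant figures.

15.2 months

Logistic growth is fastest at N = K/2 = 3760.
A = (K − N₀)/N₀ = 27.923. Set K/(1 + A·e^(−rt)) = K/2 → A·e^(−rt) = 1.
e^(−0.219t) = 1/27.923 = 0.0358127, so t = ln(27.923)/0.219 = 3.3295/0.219 = 15.203.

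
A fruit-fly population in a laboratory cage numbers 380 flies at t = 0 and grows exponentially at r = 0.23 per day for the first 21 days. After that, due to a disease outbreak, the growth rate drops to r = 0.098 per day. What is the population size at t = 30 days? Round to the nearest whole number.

114941 flies

Phase 1: N(21) = 380·e^(0.23×21) = 380·e^4.83 = 47580.2.
Phase 2 runs for 30 − 21 = 9 days at r = 0.098.
N(30) = 47580.2·e^(0.098×9) = 47580.2·e^0.882 = 114941.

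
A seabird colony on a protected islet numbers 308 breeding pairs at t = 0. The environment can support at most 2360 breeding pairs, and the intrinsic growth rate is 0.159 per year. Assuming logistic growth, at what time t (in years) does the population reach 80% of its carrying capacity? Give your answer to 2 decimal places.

A = (K − N₀)/N₀ = (2360 − 308)/308 = 6.6623.
Solve 2360/(1 + 6.6623·e^(−0.159t)) = 1888: 1 + 6.6623·e^(−0.159t) = 1.25, so e^(−0.159t) = 0.0375244.
−0.159·t = ln(0.0375244) = -3.2828, so t = 3.2828/0.159 = 20.646.

20.65 years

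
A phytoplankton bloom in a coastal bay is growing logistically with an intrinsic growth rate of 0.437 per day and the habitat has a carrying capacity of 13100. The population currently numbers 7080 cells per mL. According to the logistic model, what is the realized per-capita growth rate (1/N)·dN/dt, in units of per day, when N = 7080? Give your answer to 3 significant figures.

0.201 per day

(1/N)·dN/dt = r(1 − N/K) = 0.437 × (1 − 7080/13100).
= 0.437 × 0.45954 = 0.20082.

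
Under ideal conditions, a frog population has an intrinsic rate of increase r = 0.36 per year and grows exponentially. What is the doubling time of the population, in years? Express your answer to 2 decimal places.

Doubling time t_d = ln(2)/r = 0.6931/0.36 = 1.9254.

1.93 years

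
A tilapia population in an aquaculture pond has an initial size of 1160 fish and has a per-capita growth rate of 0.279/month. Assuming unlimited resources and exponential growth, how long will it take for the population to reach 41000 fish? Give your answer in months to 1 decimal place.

12.8 months

Set N₀·e^(rt) = 41000: e^(0.279·t) = 41000/1160 = 35.345.
0.279·t = ln(35.345) = 3.5652, so t = 3.5652/0.279 = 12.778.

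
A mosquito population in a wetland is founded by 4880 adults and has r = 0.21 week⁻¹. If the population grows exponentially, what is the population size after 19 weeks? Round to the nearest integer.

263788 adults

N(t) = N₀·e^(rt) = 4880 × e^(0.21×19) = 4880 × e^3.99.
e^3.99 ≈ 54.055, so N ≈ 4880 × 54.055 = 263788.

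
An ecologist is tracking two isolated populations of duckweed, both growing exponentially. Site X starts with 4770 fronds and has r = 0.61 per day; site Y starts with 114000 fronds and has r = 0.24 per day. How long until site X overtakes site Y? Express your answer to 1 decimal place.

Set 4770·e^(0.61t) = 114000·e^(0.24t).
e^((0.61 − 0.24)t) = 114000/4770 → e^(0.37·t) = 23.899.
0.37·t = ln(23.899) = 3.1739, so t = 3.1739/0.37 = 8.578.

8.6 days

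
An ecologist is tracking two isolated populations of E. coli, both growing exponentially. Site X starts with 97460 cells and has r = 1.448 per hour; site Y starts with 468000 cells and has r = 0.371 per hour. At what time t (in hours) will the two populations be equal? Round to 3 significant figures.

1.46 hours

Set 97460·e^(1.448t) = 468000·e^(0.371t).
e^((1.448 − 0.371)t) = 468000/97460 → e^(1.077·t) = 4.802.
1.077·t = ln(4.802) = 1.569, so t = 1.569/1.077 = 1.4568.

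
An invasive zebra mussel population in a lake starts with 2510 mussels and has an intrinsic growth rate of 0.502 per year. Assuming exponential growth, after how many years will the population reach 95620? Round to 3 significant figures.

7.25 years

Set N₀·e^(rt) = 95620: e^(0.502·t) = 95620/2510 = 38.096.
0.502·t = ln(38.096) = 3.6401, so t = 3.6401/0.502 = 7.2512.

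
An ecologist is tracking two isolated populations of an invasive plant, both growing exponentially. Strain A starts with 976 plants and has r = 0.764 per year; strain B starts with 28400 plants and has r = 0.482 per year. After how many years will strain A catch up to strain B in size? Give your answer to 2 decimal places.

Set 976·e^(0.764t) = 28400·e^(0.482t).
e^((0.764 − 0.482)t) = 28400/976 → e^(0.282·t) = 29.098.
0.282·t = ln(29.098) = 3.3707, so t = 3.3707/0.282 = 11.953.

11.95 years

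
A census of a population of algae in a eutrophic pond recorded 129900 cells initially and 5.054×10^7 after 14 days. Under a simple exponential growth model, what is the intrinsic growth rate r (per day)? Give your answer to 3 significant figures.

From N(t) = N₀·e^(rt): e^(r·14) = 5.054×10^7/129900 = 389.07.
r·14 = ln(389.07) = 5.9638, so r = 5.9638/14 = 0.42598.

0.426 per day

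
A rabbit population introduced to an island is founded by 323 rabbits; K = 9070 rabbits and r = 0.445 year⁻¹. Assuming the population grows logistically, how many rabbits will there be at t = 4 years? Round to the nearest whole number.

A = (K − N₀)/N₀ = (9070 − 323)/323 = 27.08.
N(t) = K/(1 + A·e^(−rt)) = 9070/(1 + 27.08×e^(−0.445×4)).
e^(−1.78) = 0.16864; denominator = 1 + 27.08×0.16864 = 5.5668.
N = 9070/5.5668 = 1629.3.

1629 rabbits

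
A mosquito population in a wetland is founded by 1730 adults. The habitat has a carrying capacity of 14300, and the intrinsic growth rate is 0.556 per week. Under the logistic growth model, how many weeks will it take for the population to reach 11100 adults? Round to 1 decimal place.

A = (K − N₀)/N₀ = (14300 − 1730)/1730 = 7.2659.
Solve 14300/(1 + 7.2659·e^(−0.556t)) = 11100: 1 + 7.2659·e^(−0.556t) = 1.2883, so e^(−0.556t) = 0.0396769.
−0.556·t = ln(0.0396769) = -3.227, so t = 3.227/0.556 = 5.8039.

5.8 weeks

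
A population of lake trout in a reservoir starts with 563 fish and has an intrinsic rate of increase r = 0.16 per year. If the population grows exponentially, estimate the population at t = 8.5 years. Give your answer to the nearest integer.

N(t) = N₀·e^(rt) = 563 × e^(0.16×8.5) = 563 × e^1.36.
e^1.36 ≈ 3.8962, so N ≈ 563 × 3.8962 = 2193.56.

2194 fish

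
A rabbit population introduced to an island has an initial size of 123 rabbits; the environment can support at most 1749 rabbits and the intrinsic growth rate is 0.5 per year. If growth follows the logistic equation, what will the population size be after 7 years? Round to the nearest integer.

1250 rabbits

A = (K − N₀)/N₀ = (1749 − 123)/123 = 13.22.
N(t) = K/(1 + A·e^(−rt)) = 1749/(1 + 13.22×e^(−0.5×7)).
e^(−3.5) = 0.030197; denominator = 1 + 13.22×0.030197 = 1.3992.
N = 1749/1.3992 = 1250.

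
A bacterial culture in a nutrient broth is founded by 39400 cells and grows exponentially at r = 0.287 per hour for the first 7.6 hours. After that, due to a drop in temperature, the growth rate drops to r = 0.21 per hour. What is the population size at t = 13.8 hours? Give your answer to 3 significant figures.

1280000 cells

Phase 1: N(7.6) = 39400·e^(0.287×7.6) = 39400·e^2.181 = 348963.
Phase 2 runs for 13.8 − 7.6 = 6.2 hours at r = 0.21.
N(13.8) = 348963·e^(0.21×6.2) = 348963·e^1.302 = 1.283012×10^6.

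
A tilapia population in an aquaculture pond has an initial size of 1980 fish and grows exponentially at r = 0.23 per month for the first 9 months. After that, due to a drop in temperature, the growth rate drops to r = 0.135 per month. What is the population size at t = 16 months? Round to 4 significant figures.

40370 fish

Phase 1: N(9) = 1980·e^(0.23×9) = 1980·e^2.07 = 15691.1.
Phase 2 runs for 16 − 9 = 7 months at r = 0.135.
N(16) = 15691.1·e^(0.135×7) = 15691.1·e^0.945 = 40370.4.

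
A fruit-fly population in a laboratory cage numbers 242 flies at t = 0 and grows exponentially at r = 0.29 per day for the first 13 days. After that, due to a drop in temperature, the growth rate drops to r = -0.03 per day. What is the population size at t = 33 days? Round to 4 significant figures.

Phase 1: N(13) = 242·e^(0.29×13) = 242·e^3.77 = 10498.
Phase 2 runs for 33 − 13 = 20 days at r = -0.03.
N(33) = 10498·e^(-0.03×20) = 10498·e^-0.6 = 5761.41.

5761 flies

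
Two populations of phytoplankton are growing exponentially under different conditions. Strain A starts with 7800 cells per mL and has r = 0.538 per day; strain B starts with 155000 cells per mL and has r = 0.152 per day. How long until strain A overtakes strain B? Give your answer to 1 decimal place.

7.7 days

Set 7800·e^(0.538t) = 155000·e^(0.152t).
e^((0.538 − 0.152)t) = 155000/7800 → e^(0.386·t) = 19.872.
0.386·t = ln(19.872) = 2.9893, so t = 2.9893/0.386 = 7.7443.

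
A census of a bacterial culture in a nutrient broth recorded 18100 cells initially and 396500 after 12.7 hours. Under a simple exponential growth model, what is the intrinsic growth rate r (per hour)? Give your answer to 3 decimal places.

From N(t) = N₀·e^(rt): e^(r·12.7) = 396500/18100 = 21.906.
r·12.7 = ln(21.906) = 3.0868, so r = 3.0868/12.7 = 0.24305.

0.243 per hour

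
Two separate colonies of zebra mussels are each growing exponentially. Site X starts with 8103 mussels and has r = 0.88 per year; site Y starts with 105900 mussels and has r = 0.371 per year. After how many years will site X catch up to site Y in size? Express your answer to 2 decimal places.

Set 8103·e^(0.88t) = 105900·e^(0.371t).
e^((0.88 − 0.371)t) = 105900/8103 → e^(0.509·t) = 13.069.
0.509·t = ln(13.069) = 2.5703, so t = 2.5703/0.509 = 5.0496.

5.05 years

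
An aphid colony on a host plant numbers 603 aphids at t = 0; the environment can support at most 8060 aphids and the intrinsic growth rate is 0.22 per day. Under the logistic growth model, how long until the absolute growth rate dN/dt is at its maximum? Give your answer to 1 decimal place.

11.4 days

Logistic growth is fastest at N = K/2 = 4030.
A = (K − N₀)/N₀ = 12.367. Set K/(1 + A·e^(−rt)) = K/2 → A·e^(−rt) = 1.
e^(−0.22t) = 1/12.367 = 0.0808636, so t = ln(12.367)/0.22 = 2.515/0.22 = 11.432.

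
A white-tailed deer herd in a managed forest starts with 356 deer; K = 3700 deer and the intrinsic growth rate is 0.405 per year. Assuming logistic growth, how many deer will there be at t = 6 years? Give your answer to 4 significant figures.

A = (K − N₀)/N₀ = (3700 − 356)/356 = 9.3933.
N(t) = K/(1 + A·e^(−rt)) = 3700/(1 + 9.3933×e^(−0.405×6)).
e^(−2.43) = 0.088037; denominator = 1 + 9.3933×0.088037 = 1.827.
N = 3700/1.827 = 2025.23.

2025 deer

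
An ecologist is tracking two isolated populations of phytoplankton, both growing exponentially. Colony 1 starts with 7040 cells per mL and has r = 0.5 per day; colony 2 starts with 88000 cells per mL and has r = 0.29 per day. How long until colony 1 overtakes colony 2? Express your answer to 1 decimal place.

Set 7040·e^(0.5t) = 88000·e^(0.29t).
e^((0.5 − 0.29)t) = 88000/7040 → e^(0.21·t) = 12.5.
0.21·t = ln(12.5) = 2.5257, so t = 2.5257/0.21 = 12.027.

12.0 days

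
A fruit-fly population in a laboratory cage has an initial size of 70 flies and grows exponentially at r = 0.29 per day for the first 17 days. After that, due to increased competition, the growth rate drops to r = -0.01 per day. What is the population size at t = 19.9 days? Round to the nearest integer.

9410 flies

Phase 1: N(17) = 70·e^(0.29×17) = 70·e^4.93 = 9686.57.
Phase 2 runs for 19.9 − 17 = 2.9 days at r = -0.01.
N(19.9) = 9686.57·e^(-0.01×2.9) = 9686.57·e^-0.029 = 9409.69.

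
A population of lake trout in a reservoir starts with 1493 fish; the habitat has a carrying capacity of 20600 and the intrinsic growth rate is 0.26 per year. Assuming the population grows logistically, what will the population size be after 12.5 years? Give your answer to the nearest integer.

13768 fish

A = (K − N₀)/N₀ = (20600 − 1493)/1493 = 12.798.
N(t) = K/(1 + A·e^(−rt)) = 20600/(1 + 12.798×e^(−0.26×12.5)).
e^(−3.25) = 0.038774; denominator = 1 + 12.798×0.038774 = 1.4962.
N = 20600/1.4962 = 13768.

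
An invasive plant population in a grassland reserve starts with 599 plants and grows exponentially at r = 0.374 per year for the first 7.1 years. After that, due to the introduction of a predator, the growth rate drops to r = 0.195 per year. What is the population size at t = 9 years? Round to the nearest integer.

Phase 1: N(7.1) = 599·e^(0.374×7.1) = 599·e^2.655 = 8524.18.
Phase 2 runs for 9 − 7.1 = 1.9 years at r = 0.195.
N(9) = 8524.18·e^(0.195×1.9) = 8524.18·e^0.3705 = 12346.9.

12347 plants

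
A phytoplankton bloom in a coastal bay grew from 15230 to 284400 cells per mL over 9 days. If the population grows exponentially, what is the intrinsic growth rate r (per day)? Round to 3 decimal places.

From N(t) = N₀·e^(rt): e^(r·9) = 284400/15230 = 18.674.
r·9 = ln(18.674) = 2.9271, so r = 2.9271/9 = 0.32523.

0.325 per day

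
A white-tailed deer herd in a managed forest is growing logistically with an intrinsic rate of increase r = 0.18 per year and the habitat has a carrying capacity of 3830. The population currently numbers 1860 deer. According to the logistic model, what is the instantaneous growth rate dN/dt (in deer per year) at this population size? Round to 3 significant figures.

dN/dt = rN(1 − N/K) = 0.18 × 1860 × (1 − 1860/3830).
1 − 1860/3830 = 0.51436; dN/dt = 0.18 × 1860 × 0.51436 = 172.21.

172 deer per year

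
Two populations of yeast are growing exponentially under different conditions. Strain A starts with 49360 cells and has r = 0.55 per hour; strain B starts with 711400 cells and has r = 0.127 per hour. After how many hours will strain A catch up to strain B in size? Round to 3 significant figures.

Set 49360·e^(0.55t) = 711400·e^(0.127t).
e^((0.55 − 0.127)t) = 711400/49360 → e^(0.423·t) = 14.412.
0.423·t = ln(14.412) = 2.6681, so t = 2.6681/0.423 = 6.3076.

6.31 hours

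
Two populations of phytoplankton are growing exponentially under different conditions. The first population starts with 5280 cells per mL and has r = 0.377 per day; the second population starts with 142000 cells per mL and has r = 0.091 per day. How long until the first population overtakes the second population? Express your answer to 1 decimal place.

11.5 days

Set 5280·e^(0.377t) = 142000·e^(0.091t).
e^((0.377 − 0.091)t) = 142000/5280 → e^(0.286·t) = 26.894.
0.286·t = ln(26.894) = 3.2919, so t = 3.2919/0.286 = 11.51.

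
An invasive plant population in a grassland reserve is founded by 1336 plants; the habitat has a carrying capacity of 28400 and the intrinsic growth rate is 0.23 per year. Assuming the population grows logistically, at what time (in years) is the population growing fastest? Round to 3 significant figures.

Logistic growth is fastest at N = K/2 = 14200.
A = (K − N₀)/N₀ = 20.257. Set K/(1 + A·e^(−rt)) = K/2 → A·e^(−rt) = 1.
e^(−0.23t) = 1/20.257 = 0.0493645, so t = ln(20.257)/0.23 = 3.0085/0.23 = 13.081.

13.1 years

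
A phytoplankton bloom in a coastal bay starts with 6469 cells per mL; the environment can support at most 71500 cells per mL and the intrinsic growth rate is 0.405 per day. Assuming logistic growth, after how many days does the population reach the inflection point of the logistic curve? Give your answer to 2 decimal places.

5.70 days

Logistic growth is fastest at N = K/2 = 35750.
A = (K − N₀)/N₀ = 10.053. Set K/(1 + A·e^(−rt)) = K/2 → A·e^(−rt) = 1.
e^(−0.405t) = 1/10.053 = 0.0994756, so t = ln(10.053)/0.405 = 2.3078/0.405 = 5.6984.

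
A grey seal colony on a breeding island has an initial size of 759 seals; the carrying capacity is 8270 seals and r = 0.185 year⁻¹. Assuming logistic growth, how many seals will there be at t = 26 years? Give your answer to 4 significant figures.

A = (K − N₀)/N₀ = (8270 − 759)/759 = 9.8959.
N(t) = K/(1 + A·e^(−rt)) = 8270/(1 + 9.8959×e^(−0.185×26)).
e^(−4.81) = 0.0081479; denominator = 1 + 9.8959×0.0081479 = 1.0806.
N = 8270/1.0806 = 7652.94.

7653 seals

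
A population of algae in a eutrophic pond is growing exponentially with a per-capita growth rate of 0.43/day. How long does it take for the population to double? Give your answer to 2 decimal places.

Doubling time t_d = ln(2)/r = 0.6931/0.43 = 1.612.

1.61 days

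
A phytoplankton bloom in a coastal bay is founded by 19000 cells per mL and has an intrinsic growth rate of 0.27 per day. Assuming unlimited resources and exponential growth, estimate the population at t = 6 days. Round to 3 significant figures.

96000 cells per mL

N(t) = N₀·e^(rt) = 19000 × e^(0.27×6) = 19000 × e^1.62.
e^1.62 ≈ 5.0531, so N ≈ 19000 × 5.0531 = 96008.7.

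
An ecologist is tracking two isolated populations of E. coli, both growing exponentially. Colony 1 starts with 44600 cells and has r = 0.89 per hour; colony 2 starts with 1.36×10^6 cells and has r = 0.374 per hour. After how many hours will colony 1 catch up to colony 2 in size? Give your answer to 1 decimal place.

Set 44600·e^(0.89t) = 1.36×10^6·e^(0.374t).
e^((0.89 − 0.374)t) = 1.36×10^6/44600 → e^(0.516·t) = 30.493.
0.516·t = ln(30.493) = 3.4175, so t = 3.4175/0.516 = 6.6231.

6.6 hours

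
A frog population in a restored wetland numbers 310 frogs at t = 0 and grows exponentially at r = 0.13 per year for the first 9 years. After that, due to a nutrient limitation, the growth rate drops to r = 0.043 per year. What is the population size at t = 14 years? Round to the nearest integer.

Phase 1: N(9) = 310·e^(0.13×9) = 310·e^1.17 = 998.818.
Phase 2 runs for 14 − 9 = 5 years at r = 0.043.
N(14) = 998.818·e^(0.043×5) = 998.818·e^0.215 = 1238.4.

1238 frogs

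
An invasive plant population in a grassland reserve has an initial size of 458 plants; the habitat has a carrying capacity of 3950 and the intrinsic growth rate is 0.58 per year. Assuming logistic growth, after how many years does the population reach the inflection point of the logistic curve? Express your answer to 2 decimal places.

3.50 years

Logistic growth is fastest at N = K/2 = 1975.
A = (K − N₀)/N₀ = 7.6245. Set K/(1 + A·e^(−rt)) = K/2 → A·e^(−rt) = 1.
e^(−0.58t) = 1/7.6245 = 0.131157, so t = ln(7.6245)/0.58 = 2.0314/0.58 = 3.5023.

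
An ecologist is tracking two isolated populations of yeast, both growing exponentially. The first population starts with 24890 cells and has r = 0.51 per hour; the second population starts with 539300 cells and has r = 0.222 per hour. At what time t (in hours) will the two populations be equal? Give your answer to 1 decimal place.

Set 24890·e^(0.51t) = 539300·e^(0.222t).
e^((0.51 − 0.222)t) = 539300/24890 → e^(0.288·t) = 21.667.
0.288·t = ln(21.667) = 3.0758, so t = 3.0758/0.288 = 10.68.

10.7 hours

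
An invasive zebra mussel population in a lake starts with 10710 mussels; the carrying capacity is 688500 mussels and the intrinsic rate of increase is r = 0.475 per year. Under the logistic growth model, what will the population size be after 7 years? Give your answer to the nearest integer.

A = (K − N₀)/N₀ = (688500 − 10710)/10710 = 63.286.
N(t) = K/(1 + A·e^(−rt)) = 688500/(1 + 63.286×e^(−0.475×7)).
e^(−3.325) = 0.035973; denominator = 1 + 63.286×0.035973 = 3.2765.
N = 688500/3.2765 = 210130.

210130 mussels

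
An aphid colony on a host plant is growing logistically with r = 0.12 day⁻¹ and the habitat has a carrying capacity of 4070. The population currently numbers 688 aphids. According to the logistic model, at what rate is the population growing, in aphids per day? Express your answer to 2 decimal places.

dN/dt = rN(1 − N/K) = 0.12 × 688 × (1 − 688/4070).
1 − 688/4070 = 0.83096; dN/dt = 0.12 × 688 × 0.83096 = 68.604.

68.60 aphids per day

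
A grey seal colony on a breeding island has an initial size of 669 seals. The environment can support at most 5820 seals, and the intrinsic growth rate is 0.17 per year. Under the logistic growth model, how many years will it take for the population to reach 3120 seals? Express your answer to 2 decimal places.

12.86 years

A = (K − N₀)/N₀ = (5820 − 669)/669 = 7.6996.
Solve 5820/(1 + 7.6996·e^(−0.17t)) = 3120: 1 + 7.6996·e^(−0.17t) = 1.8654, so e^(−0.17t) = 0.112394.
−0.17·t = ln(0.112394) = -2.1857, so t = 2.1857/0.17 = 12.857.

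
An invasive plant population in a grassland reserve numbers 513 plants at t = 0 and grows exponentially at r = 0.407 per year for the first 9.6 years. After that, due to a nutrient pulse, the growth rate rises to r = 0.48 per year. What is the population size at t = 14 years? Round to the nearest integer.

Phase 1: N(9.6) = 513·e^(0.407×9.6) = 513·e^3.907 = 25526.6.
Phase 2 runs for 14 − 9.6 = 4.4 years at r = 0.48.
N(14) = 25526.6·e^(0.48×4.4) = 25526.6·e^2.112 = 210971.

210971 plants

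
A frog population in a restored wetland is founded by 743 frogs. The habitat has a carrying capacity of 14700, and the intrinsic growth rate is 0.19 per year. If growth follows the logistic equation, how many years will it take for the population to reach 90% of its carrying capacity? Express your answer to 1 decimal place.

27.0 years

A = (K − N₀)/N₀ = (14700 − 743)/743 = 18.785.
Solve 14700/(1 + 18.785·e^(−0.19t)) = 13230: 1 + 18.785·e^(−0.19t) = 1.1111, so e^(−0.19t) = 0.00591499.
−0.19·t = ln(0.00591499) = -5.1303, so t = 5.1303/0.19 = 27.001.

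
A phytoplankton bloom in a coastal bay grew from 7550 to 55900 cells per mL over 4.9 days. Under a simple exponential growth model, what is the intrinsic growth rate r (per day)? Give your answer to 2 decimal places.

From N(t) = N₀·e^(rt): e^(r·4.9) = 55900/7550 = 7.404.
r·4.9 = ln(7.404) = 2.002, so r = 2.002/4.9 = 0.40857.

0.41 per day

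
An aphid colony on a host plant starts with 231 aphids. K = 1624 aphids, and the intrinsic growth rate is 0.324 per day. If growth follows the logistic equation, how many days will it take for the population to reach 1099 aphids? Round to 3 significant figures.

A = (K − N₀)/N₀ = (1624 − 231)/231 = 6.0303.
Solve 1624/(1 + 6.0303·e^(−0.324t)) = 1099: 1 + 6.0303·e^(−0.324t) = 1.4777, so e^(−0.324t) = 0.0792177.
−0.324·t = ln(0.0792177) = -2.5356, so t = 2.5356/0.324 = 7.8258.

7.83 days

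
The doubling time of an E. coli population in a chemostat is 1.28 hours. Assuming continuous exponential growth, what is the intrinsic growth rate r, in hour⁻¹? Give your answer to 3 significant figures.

0.542 per hour

r = ln(2)/t_d = 0.6931/1.28 = 0.54152.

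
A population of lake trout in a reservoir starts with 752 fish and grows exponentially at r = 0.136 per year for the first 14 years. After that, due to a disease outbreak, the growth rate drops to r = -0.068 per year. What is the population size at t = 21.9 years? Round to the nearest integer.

2950 fish

Phase 1: N(14) = 752·e^(0.136×14) = 752·e^1.904 = 5047.94.
Phase 2 runs for 21.9 − 14 = 7.9 years at r = -0.068.
N(21.9) = 5047.94·e^(-0.068×7.9) = 5047.94·e^-0.5372 = 2949.93.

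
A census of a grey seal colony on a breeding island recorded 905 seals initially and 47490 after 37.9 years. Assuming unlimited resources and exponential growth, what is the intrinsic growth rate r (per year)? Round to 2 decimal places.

From N(t) = N₀·e^(rt): e^(r·37.9) = 47490/905 = 52.475.
r·37.9 = ln(52.475) = 3.9603, so r = 3.9603/37.9 = 0.10449.

0.10 per year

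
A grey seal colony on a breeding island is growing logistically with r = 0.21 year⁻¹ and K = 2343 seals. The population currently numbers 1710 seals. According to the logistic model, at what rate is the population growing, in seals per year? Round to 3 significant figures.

dN/dt = rN(1 − N/K) = 0.21 × 1710 × (1 − 1710/2343).
1 − 1710/2343 = 0.27017; dN/dt = 0.21 × 1710 × 0.27017 = 97.017.

97.0 seals per year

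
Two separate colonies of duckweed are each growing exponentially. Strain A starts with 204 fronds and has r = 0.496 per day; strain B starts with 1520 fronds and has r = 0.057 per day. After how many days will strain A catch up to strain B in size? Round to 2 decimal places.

4.57 days

Set 204·e^(0.496t) = 1520·e^(0.057t).
e^((0.496 − 0.057)t) = 1520/204 → e^(0.439·t) = 7.451.
0.439·t = ln(7.451) = 2.0083, so t = 2.0083/0.439 = 4.5748.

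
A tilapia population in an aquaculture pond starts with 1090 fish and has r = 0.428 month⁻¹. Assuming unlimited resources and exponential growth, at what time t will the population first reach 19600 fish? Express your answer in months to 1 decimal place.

Set N₀·e^(rt) = 19600: e^(0.428·t) = 19600/1090 = 17.982.
0.428·t = ln(17.982) = 2.8894, so t = 2.8894/0.428 = 6.7508.

6.8 months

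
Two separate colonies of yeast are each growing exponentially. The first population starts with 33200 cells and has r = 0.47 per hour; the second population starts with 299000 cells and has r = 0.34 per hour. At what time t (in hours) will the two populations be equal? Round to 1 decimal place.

16.9 hours

Set 33200·e^(0.47t) = 299000·e^(0.34t).
e^((0.47 − 0.34)t) = 299000/33200 → e^(0.13·t) = 9.006.
0.13·t = ln(9.006) = 2.1979, so t = 2.1979/0.13 = 16.907.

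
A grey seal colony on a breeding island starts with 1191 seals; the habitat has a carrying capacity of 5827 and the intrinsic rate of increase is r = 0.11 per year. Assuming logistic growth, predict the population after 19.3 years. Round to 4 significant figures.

A = (K − N₀)/N₀ = (5827 − 1191)/1191 = 3.8925.
N(t) = K/(1 + A·e^(−rt)) = 5827/(1 + 3.8925×e^(−0.11×19.3)).
e^(−2.123) = 0.11967; denominator = 1 + 3.8925×0.11967 = 1.4658.
N = 5827/1.4658 = 3975.23.

3975 seals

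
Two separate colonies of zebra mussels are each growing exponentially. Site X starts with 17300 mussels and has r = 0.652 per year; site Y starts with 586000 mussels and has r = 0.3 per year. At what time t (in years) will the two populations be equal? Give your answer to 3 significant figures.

10.0 years

Set 17300·e^(0.652t) = 586000·e^(0.3t).
e^((0.652 − 0.3)t) = 586000/17300 → e^(0.352·t) = 33.873.
0.352·t = ln(33.873) = 3.5226, so t = 3.5226/0.352 = 10.007.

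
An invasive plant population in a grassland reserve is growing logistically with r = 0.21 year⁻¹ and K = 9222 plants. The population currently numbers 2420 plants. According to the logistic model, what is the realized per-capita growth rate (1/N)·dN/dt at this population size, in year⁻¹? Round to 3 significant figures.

(1/N)·dN/dt = r(1 − N/K) = 0.21 × (1 − 2420/9222).
= 0.21 × 0.73758 = 0.15489.

0.155 per year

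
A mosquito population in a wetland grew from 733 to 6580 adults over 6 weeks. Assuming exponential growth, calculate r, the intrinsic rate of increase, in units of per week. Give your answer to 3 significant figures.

From N(t) = N₀·e^(rt): e^(r·6) = 6580/733 = 8.9768.
r·6 = ln(8.9768) = 2.1946, so r = 2.1946/6 = 0.36577.

0.366 per week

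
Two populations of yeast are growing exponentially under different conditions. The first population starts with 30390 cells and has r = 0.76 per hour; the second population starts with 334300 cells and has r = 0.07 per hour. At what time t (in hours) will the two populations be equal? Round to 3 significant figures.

3.48 hours

Set 30390·e^(0.76t) = 334300·e^(0.07t).
e^((0.76 − 0.07)t) = 334300/30390 → e^(0.69·t) = 11.
0.69·t = ln(11) = 2.3979, so t = 2.3979/0.69 = 3.4753.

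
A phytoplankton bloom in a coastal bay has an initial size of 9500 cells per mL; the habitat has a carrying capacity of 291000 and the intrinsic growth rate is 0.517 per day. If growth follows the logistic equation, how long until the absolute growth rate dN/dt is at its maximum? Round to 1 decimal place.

6.6 days

Logistic growth is fastest at N = K/2 = 145500.
A = (K − N₀)/N₀ = 29.632. Set K/(1 + A·e^(−rt)) = K/2 → A·e^(−rt) = 1.
e^(−0.517t) = 1/29.632 = 0.0337478, so t = ln(29.632)/0.517 = 3.3888/0.517 = 6.5548.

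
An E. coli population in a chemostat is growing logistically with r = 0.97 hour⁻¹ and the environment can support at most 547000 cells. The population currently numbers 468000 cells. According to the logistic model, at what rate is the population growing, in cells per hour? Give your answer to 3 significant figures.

dN/dt = rN(1 − N/K) = 0.97 × 468000 × (1 − 468000/547000).
1 − 468000/547000 = 0.14442; dN/dt = 0.97 × 468000 × 0.14442 = 65563.

65600 cells per hour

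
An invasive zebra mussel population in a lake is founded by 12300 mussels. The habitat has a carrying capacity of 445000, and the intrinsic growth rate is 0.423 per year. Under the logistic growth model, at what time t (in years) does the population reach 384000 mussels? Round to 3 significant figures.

12.8 years

A = (K − N₀)/N₀ = (445000 − 12300)/12300 = 35.179.
Solve 445000/(1 + 35.179·e^(−0.423t)) = 384000: 1 + 35.179·e^(−0.423t) = 1.1589, so e^(−0.423t) = 0.00451561.
−0.423·t = ln(0.00451561) = -5.4002, so t = 5.4002/0.423 = 12.766.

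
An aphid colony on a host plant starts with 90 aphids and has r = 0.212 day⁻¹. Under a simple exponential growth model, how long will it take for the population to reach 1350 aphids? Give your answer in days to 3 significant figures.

12.8 days

Set N₀·e^(rt) = 1350: e^(0.212·t) = 1350/90 = 15.
0.212·t = ln(15) = 2.7081, so t = 2.7081/0.212 = 12.774.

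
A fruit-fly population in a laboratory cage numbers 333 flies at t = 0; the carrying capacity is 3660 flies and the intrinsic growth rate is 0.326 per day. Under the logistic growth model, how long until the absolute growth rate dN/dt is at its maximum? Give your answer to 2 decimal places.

7.06 days

Logistic growth is fastest at N = K/2 = 1830.
A = (K − N₀)/N₀ = 9.991. Set K/(1 + A·e^(−rt)) = K/2 → A·e^(−rt) = 1.
e^(−0.326t) = 1/9.991 = 0.10009, so t = ln(9.991)/0.326 = 2.3017/0.326 = 7.0604.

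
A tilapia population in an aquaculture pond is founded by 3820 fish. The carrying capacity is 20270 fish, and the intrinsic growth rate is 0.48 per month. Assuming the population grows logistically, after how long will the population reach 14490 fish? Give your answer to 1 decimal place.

5.0 months

A = (K − N₀)/N₀ = (20270 − 3820)/3820 = 4.3063.
Solve 20270/(1 + 4.3063·e^(−0.48t)) = 14490: 1 + 4.3063·e^(−0.48t) = 1.3989, so e^(−0.48t) = 0.0926311.
−0.48·t = ln(0.0926311) = -2.3791, so t = 2.3791/0.48 = 4.9565.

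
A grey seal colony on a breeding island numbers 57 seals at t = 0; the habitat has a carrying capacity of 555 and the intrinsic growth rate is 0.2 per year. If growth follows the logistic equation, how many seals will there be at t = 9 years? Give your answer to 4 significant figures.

227.1 seals

A = (K − N₀)/N₀ = (555 − 57)/57 = 8.7368.
N(t) = K/(1 + A·e^(−rt)) = 555/(1 + 8.7368×e^(−0.2×9)).
e^(−1.8) = 0.1653; denominator = 1 + 8.7368×0.1653 = 2.4442.
N = 555/2.4442 = 227.069.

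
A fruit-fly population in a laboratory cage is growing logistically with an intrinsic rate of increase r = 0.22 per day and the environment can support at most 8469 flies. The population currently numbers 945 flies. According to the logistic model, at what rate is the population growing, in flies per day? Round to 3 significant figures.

185 flies per day

dN/dt = rN(1 − N/K) = 0.22 × 945 × (1 − 945/8469).
1 − 945/8469 = 0.88842; dN/dt = 0.22 × 945 × 0.88842 = 184.7.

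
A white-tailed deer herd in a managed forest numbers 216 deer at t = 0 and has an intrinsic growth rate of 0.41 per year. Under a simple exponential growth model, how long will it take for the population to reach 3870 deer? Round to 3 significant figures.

7.04 years

Set N₀·e^(rt) = 3870: e^(0.41·t) = 3870/216 = 17.917.
0.41·t = ln(17.917) = 2.8857, so t = 2.8857/0.41 = 7.0384.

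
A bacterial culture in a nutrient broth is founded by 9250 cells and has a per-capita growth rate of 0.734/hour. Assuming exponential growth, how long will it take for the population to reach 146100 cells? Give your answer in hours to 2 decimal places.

3.76 hours

Set N₀·e^(rt) = 146100: e^(0.734·t) = 146100/9250 = 15.795.
0.734·t = ln(15.795) = 2.7597, so t = 2.7597/0.734 = 3.7598.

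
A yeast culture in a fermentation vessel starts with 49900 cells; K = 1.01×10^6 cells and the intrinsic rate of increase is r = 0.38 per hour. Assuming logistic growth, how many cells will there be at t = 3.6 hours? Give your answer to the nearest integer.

171218 cells

A = (K − N₀)/N₀ = (1.01×10^6 − 49900)/49900 = 19.24.
N(t) = K/(1 + A·e^(−rt)) = 1.01×10^6/(1 + 19.24×e^(−0.38×3.6)).
e^(−1.368) = 0.25462; denominator = 1 + 19.24×0.25462 = 5.8989.
N = 1.01×10^6/5.8989 = 171218.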